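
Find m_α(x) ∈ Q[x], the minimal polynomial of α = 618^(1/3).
m_α(x) = x^3 - 618

α satisfies α^3 = 618, so x^3 - 618 annihilates α. By the rational root test, a rational root p/q (in lowest terms) of x^3 - 618 would satisfy p^3 = 618 q^3, forcing q = 1 and p^3 = 618; but 618 is not a perfect cube, contradiction. A monic cubic over Q with no rational root is irreducible (any nontrivial factorization would include a linear factor). Hence x^3 - 618 is the minimal polynomial of α, and in particular [Q(α):Q] = 3.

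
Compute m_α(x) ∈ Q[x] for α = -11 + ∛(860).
m_α(x) = x^3 + 33x^2 + 363x + 471

Set β = α + 11 = ∛(860), so β^3 = 860. Then (α + 11)^3 - 860 = 0, i.e. α is a root of g(x) = (x + 11)^3 - 860 = x^3 + 33x^2 + 363x + 471. Since g(x) = h(x + 11) where h(x) = x^3 - 860, and h is irreducible over Q (because 860 is not a perfect cube, so h has no rational root, and a monic cubic with no rational root is irreducible), g is also irreducible (irreducibility is preserved under the substitution x → x + 11). Hence m_α(x) = x^3 + 33x^2 + 363x + 471.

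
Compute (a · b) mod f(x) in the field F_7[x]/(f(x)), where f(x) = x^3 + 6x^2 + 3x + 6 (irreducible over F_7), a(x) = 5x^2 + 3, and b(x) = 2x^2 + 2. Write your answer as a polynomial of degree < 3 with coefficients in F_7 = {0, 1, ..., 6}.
a · b ≡ 3x^2 + x + 2 (mod f(x))

Multiply in F_7[x]: a(x)·b(x) = (5x^2 + 3)·(2x^2 + 2) = 3x^4 + 2x^2 + 6. This has degree ≥ 3, so divide by f(x) over F_7: 3x^4 + 2x^2 + 6 = (3x + 3)·(x^3 + 6x^2 + 3x + 6) + (3x^2 + x + 2). Hence a·b ≡ 3x^2 + x + 2 (mod f). (F_7[x]/(f) is a field with 7^3 = 343 elements since f is irreducible of degree 3.)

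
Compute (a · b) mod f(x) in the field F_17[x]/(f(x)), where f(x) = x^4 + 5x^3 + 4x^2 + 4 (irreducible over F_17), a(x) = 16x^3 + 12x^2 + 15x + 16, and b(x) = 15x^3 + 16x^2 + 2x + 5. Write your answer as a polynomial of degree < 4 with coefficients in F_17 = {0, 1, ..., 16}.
a · b ≡ 15x^3 + 5x^2 + x + 2 (mod f(x))

Multiply in F_17[x]: a(x)·b(x) = (16x^3 + 12x^2 + 15x + 16)·(15x^3 + 16x^2 + 2x + 5) = 2x^6 + 11x^5 + 7x^4 + 6x^3 + 6x^2 + 5x + 12. This has degree ≥ 4, so divide by f(x) over F_17: 2x^6 + 11x^5 + 7x^4 + 6x^3 + 6x^2 + 5x + 12 = (2x^2 + x + 11)·(x^4 + 5x^3 + 4x^2 + 4) + (15x^3 + 5x^2 + x + 2). Hence a·b ≡ 15x^3 + 5x^2 + x + 2 (mod f). (F_17[x]/(f) is a field with 17^4 = 83521 elements since f is irreducible of degree 4.)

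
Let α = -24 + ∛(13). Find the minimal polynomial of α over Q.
m_α(x) = x^3 + 72x^2 + 1728x + 13811

Set β = α + 24 = ∛(13), so β^3 = 13. Then (α + 24)^3 - 13 = 0, i.e. α is a root of g(x) = (x + 24)^3 - 13 = x^3 + 72x^2 + 1728x + 13811. Since g(x) = h(x + 24) where h(x) = x^3 - 13, and h is irreducible over Q (because 13 is not a perfect cube, so h has no rational root, and a monic cubic with no rational root is irreducible), g is also irreducible (irreducibility is preserved under the substitution x → x + 24). Hence m_α(x) = x^3 + 72x^2 + 1728x + 13811.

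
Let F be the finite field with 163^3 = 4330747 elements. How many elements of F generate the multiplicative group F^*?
There are φ(4330746) = 1154736 primitive elements

F_q^* is cyclic of order q - 1 = 4330746. A cyclic group of order m has exactly φ(m) generators. Here m = 4330746 = 2 · 3^5 · 7 · 19 · 67, so the number of primitive elements is φ(4330746) = 1154736.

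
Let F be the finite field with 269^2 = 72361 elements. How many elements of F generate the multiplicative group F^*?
There are φ(72360) = 19008 primitive elements

F_q^* is cyclic of order q - 1 = 72360. A cyclic group of order m has exactly φ(m) generators. Here m = 72360 = 2^3 · 3^3 · 5 · 67, so the number of primitive elements is φ(72360) = 19008.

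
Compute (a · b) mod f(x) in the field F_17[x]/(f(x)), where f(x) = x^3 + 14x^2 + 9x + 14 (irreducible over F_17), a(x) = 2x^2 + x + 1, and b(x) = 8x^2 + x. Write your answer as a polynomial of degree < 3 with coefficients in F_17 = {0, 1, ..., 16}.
a · b ≡ 5x^2 + 3x + 4 (mod f(x))

Multiply in F_17[x]: a(x)·b(x) = (2x^2 + x + 1)·(8x^2 + x) = 16x^4 + 10x^3 + 9x^2 + x. This has degree ≥ 3, so divide by f(x) over F_17: 16x^4 + 10x^3 + 9x^2 + x = (16x + 7)·(x^3 + 14x^2 + 9x + 14) + (5x^2 + 3x + 4). Hence a·b ≡ 5x^2 + 3x + 4 (mod f). (F_17[x]/(f) is a field with 17^3 = 4913 elements since f is irreducible of degree 3.)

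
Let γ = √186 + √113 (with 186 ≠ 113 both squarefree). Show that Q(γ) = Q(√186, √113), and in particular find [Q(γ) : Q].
[Q(γ) : Q] = 4 (equivalently, Q(γ) = Q(√186, √113))

Obviously Q(γ) ⊆ Q(√186, √113), and [Q(√186, √113):Q] = 4 (since 186, 113 are distinct squarefree integers > 1 with 21018 not a perfect square). To show equality we compute the minimal polynomial of γ. From γ = √186 + √113: γ^2 = 186 + 2√(21018) + 113 = 299 + 2√(21018), so γ^2 - 299 = 2√(21018); squaring, (γ^2 - 299)^2 = 4·21018, i.e. γ^4 - 598γ^2 + 89401 - 84072 = 0, i.e. γ^4 - 598γ^2 + 5329 = 0. So γ is a root of x^4 - 598x^2 + 5329. This polynomial is irreducible over Q: it has no rational root (each ±√186 ± √113 is irrational), and any factorization into two quadratics over Q would force √(21018) ∈ Q (pairing opposite roots) or √186, √113 ∈ Q (other pairings), all impossible. Hence [Q(γ):Q] = 4 = [Q(√186, √113):Q], so Q(γ) = Q(√186, √113).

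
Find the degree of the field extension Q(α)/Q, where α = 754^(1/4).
[Q(α):Q] = 4

α is a root of x^4 - 754. By Eisenstein's criterion at the prime p = 2 (which divides the constant term 754 but p^2 = 4 does not, since 754 is squarefree), x^4 - 754 is irreducible over Q. Hence [Q(α):Q] = 4.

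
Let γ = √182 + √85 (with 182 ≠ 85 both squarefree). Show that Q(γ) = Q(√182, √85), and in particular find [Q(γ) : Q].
[Q(γ) : Q] = 4 (equivalently, Q(γ) = Q(√182, √85))

Obviously Q(γ) ⊆ Q(√182, √85), and [Q(√182, √85):Q] = 4 (since 182, 85 are distinct squarefree integers > 1 with 15470 not a perfect square). To show equality we compute the minimal polynomial of γ. From γ = √182 + √85: γ^2 = 182 + 2√(15470) + 85 = 267 + 2√(15470), so γ^2 - 267 = 2√(15470); squaring, (γ^2 - 267)^2 = 4·15470, i.e. γ^4 - 534γ^2 + 71289 - 61880 = 0, i.e. γ^4 - 534γ^2 + 9409 = 0. So γ is a root of x^4 - 534x^2 + 9409. This polynomial is irreducible over Q: it has no rational root (each ±√182 ± √85 is irrational), and any factorization into two quadratics over Q would force √(15470) ∈ Q (pairing opposite roots) or √182, √85 ∈ Q (other pairings), all impossible. Hence [Q(γ):Q] = 4 = [Q(√182, √85):Q], so Q(γ) = Q(√182, √85).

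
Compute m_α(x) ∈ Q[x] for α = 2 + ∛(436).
m_α(x) = x^3 - 6x^2 + 12x - 444

Set β = α - 2 = ∛(436), so β^3 = 436. Then (α - 2)^3 - 436 = 0, i.e. α is a root of g(x) = (x - 2)^3 - 436 = x^3 - 6x^2 + 12x - 444. Since g(x) = h(x - 2) where h(x) = x^3 - 436, and h is irreducible over Q (because 436 is not a perfect cube, so h has no rational root, and a monic cubic with no rational root is irreducible), g is also irreducible (irreducibility is preserved under the substitution x → x - 2). Hence m_α(x) = x^3 - 6x^2 + 12x - 444.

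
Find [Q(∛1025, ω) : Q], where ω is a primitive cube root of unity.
[Q(∛1025, ω) : Q] = 6

[Q(∛1025):Q] = 3 (min poly x^3 - 1025, irreducible since 1025 is not a perfect cube). [Q(ω):Q] = 2 (min poly x^2 + x + 1). Since Q(∛1025) ⊂ R and ω ∉ R, we have ω ∉ Q(∛1025), so x^2 + x + 1 remains irreducible over Q(∛1025) and [Q(∛1025, ω) : Q(∛1025)] = 2. By the tower law, [Q(∛1025, ω) : Q] = 3 · 2 = 6. (In fact Q(∛1025, ω) is the splitting field of x^3 - 1025 over Q.)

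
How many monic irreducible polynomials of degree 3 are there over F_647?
There are 90279792 monic irreducible polynomials of degree 3 over F_647

Each element of F_{647^3} that lies in no proper subfield is a root of exactly one monic irreducible of degree 3 over F_647, and each such polynomial has 3 distinct roots in F_{647^3}. By Möbius inversion the count is N_647(3) = (1/3) Σ_{d|3} μ(3/d) · 647^d = (1/3)(μ(3)·647^1 + μ(1)·647^3) = 270839376/3 = 90279792.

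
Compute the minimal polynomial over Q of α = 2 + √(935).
m_α(x) = x^2 - 4x - 931

From α - 2 = √(935), squaring gives (α - 2)^2 = 935, i.e. α^2 - 4α + 4 = 935, so α^2 - 4α - 931 = 0. The discriminant of x^2 - 4x - 931 is (-4)^2 - 4·(-931) = 16 + 3724 = 3740, and 4·(935) is not a perfect square in Q since 935 is squarefree and ≠ 1. Hence x^2 - 4x - 931 is irreducible over Q and is the minimal polynomial of α.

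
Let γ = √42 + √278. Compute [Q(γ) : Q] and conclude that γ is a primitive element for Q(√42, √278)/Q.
[Q(γ) : Q] = 4 (equivalently, Q(γ) = Q(√42, √278))

Obviously Q(γ) ⊆ Q(√42, √278), and [Q(√42, √278):Q] = 4 (since 42, 278 are distinct squarefree integers > 1 with 11676 not a perfect square). To show equality we compute the minimal polynomial of γ. From γ = √42 + √278: γ^2 = 42 + 2√(11676) + 278 = 320 + 2√(11676), so γ^2 - 320 = 2√(11676); squaring, (γ^2 - 320)^2 = 4·11676, i.e. γ^4 - 640γ^2 + 102400 - 46704 = 0, i.e. γ^4 - 640γ^2 + 55696 = 0. So γ is a root of x^4 - 640x^2 + 55696. This polynomial is irreducible over Q: it has no rational root (each ±√42 ± √278 is irrational), and any factorization into two quadratics over Q would force √(11676) ∈ Q (pairing opposite roots) or √42, √278 ∈ Q (other pairings), all impossible. Hence [Q(γ):Q] = 4 = [Q(√42, √278):Q], so Q(γ) = Q(√42, √278).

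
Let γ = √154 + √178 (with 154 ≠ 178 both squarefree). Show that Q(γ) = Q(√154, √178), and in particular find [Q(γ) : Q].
[Q(γ) : Q] = 4 (equivalently, Q(γ) = Q(√154, √178))

Obviously Q(γ) ⊆ Q(√154, √178), and [Q(√154, √178):Q] = 4 (since 154, 178 are distinct squarefree integers > 1 with 27412 not a perfect square). To show equality we compute the minimal polynomial of γ. From γ = √154 + √178: γ^2 = 154 + 2√(27412) + 178 = 332 + 2√(27412), so γ^2 - 332 = 2√(27412); squaring, (γ^2 - 332)^2 = 4·27412, i.e. γ^4 - 664γ^2 + 110224 - 109648 = 0, i.e. γ^4 - 664γ^2 + 576 = 0. So γ is a root of x^4 - 664x^2 + 576. This polynomial is irreducible over Q: it has no rational root (each ±√154 ± √178 is irrational), and any factorization into two quadratics over Q would force √(27412) ∈ Q (pairing opposite roots) or √154, √178 ∈ Q (other pairings), all impossible. Hence [Q(γ):Q] = 4 = [Q(√154, √178):Q], so Q(γ) = Q(√154, √178).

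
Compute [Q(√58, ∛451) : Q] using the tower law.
[Q(√58, ∛451) : Q] = 6

Let L = Q(√58, ∛451). Since Q(√58) ⊂ L and [Q(√58):Q] = 2, the tower law gives 2 | [L:Q]. Likewise Q(∛451) ⊂ L with [Q(∛451):Q] = 3 (because 451 is not a perfect cube), so 3 | [L:Q]. As gcd(2,3) = 1, [L:Q] is divisible by 6. Conversely L is generated over Q by √58 and ∛451, so [L:Q] ≤ 2·3 = 6. Therefore [Q(√58, ∛451) : Q] = 6.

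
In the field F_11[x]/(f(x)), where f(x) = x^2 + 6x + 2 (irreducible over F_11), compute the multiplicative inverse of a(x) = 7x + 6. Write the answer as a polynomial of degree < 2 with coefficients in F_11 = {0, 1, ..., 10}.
a(x)^(-1) ≡ 5x + 10 (mod f(x))

Since f is irreducible over F_11, F_11[x]/(f) is a field and a(x) ≠ 0 has an inverse. Apply the extended Euclidean algorithm to f(x) and a(x) in F_11[x]: f(x) = (8x + 5)·a(x) + (5). The last nonzero remainder is the constant 5 = gcd(f, a) in F_11. Back-substituting through the division chain expresses 5 = s(x)·a(x) + t(x)·f(x) with s(x) ≡ 3x + 6 (mod f), so (3x + 6)·a(x) ≡ 5 (mod f). Multiplying by 5^(-1) ≡ 9 in F_11 gives a(x)^(-1) ≡ 9·(3x + 6) ≡ 5x + 10 (mod f). Check: (7x + 6)·(5x + 10) = 2x^2 + x + 5 ≡ 1 (mod x^2 + 6x + 2).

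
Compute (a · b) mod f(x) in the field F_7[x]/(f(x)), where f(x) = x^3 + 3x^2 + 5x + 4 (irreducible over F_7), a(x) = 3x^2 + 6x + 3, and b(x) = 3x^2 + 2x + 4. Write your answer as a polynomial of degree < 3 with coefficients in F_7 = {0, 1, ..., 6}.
a · b ≡ 4x^2 + 2x + 3 (mod f(x))

Multiply in F_7[x]: a(x)·b(x) = (3x^2 + 6x + 3)·(3x^2 + 2x + 4) = 2x^4 + 3x^3 + 5x^2 + 2x + 5. This has degree ≥ 3, so divide by f(x) over F_7: 2x^4 + 3x^3 + 5x^2 + 2x + 5 = (2x + 4)·(x^3 + 3x^2 + 5x + 4) + (4x^2 + 2x + 3). Hence a·b ≡ 4x^2 + 2x + 3 (mod f). (F_7[x]/(f) is a field with 7^3 = 343 elements since f is irreducible of degree 3.)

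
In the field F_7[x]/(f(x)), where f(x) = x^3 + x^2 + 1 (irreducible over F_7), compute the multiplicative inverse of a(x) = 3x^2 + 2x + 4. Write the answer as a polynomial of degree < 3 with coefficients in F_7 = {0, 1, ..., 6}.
a(x)^(-1) ≡ 5x + 4 (mod f(x))

Since f is irreducible over F_7, F_7[x]/(f) is a field and a(x) ≠ 0 has an inverse. Apply the extended Euclidean algorithm to f(x) and a(x) in F_7[x]: f(x) = (5x + 4)·a(x) + (6). The last nonzero remainder is the constant 6 = gcd(f, a) in F_7. Back-substituting through the division chain expresses 6 = s(x)·a(x) + t(x)·f(x) with s(x) ≡ 2x + 3 (mod f), so (2x + 3)·a(x) ≡ 6 (mod f). Multiplying by 6^(-1) ≡ 6 in F_7 gives a(x)^(-1) ≡ 6·(2x + 3) ≡ 5x + 4 (mod f). Check: (3x^2 + 2x + 4)·(5x + 4) = x^3 + x^2 + 2 ≡ 1 (mod x^3 + x^2 + 1).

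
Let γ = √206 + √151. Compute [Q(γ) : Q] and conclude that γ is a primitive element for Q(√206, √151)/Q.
[Q(γ) : Q] = 4 (equivalently, Q(γ) = Q(√206, √151))

Obviously Q(γ) ⊆ Q(√206, √151), and [Q(√206, √151):Q] = 4 (since 206, 151 are distinct squarefree integers > 1 with 31106 not a perfect square). To show equality we compute the minimal polynomial of γ. From γ = √206 + √151: γ^2 = 206 + 2√(31106) + 151 = 357 + 2√(31106), so γ^2 - 357 = 2√(31106); squaring, (γ^2 - 357)^2 = 4·31106, i.e. γ^4 - 714γ^2 + 127449 - 124424 = 0, i.e. γ^4 - 714γ^2 + 3025 = 0. So γ is a root of x^4 - 714x^2 + 3025. This polynomial is irreducible over Q: it has no rational root (each ±√206 ± √151 is irrational), and any factorization into two quadratics over Q would force √(31106) ∈ Q (pairing opposite roots) or √206, √151 ∈ Q (other pairings), all impossible. Hence [Q(γ):Q] = 4 = [Q(√206, √151):Q], so Q(γ) = Q(√206, √151).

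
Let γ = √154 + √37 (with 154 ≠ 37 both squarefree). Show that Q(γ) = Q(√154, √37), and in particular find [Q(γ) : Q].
[Q(γ) : Q] = 4 (equivalently, Q(γ) = Q(√154, √37))

Obviously Q(γ) ⊆ Q(√154, √37), and [Q(√154, √37):Q] = 4 (since 154, 37 are distinct squarefree integers > 1 with 5698 not a perfect square). To show equality we compute the minimal polynomial of γ. From γ = √154 + √37: γ^2 = 154 + 2√(5698) + 37 = 191 + 2√(5698), so γ^2 - 191 = 2√(5698); squaring, (γ^2 - 191)^2 = 4·5698, i.e. γ^4 - 382γ^2 + 36481 - 22792 = 0, i.e. γ^4 - 382γ^2 + 13689 = 0. So γ is a root of x^4 - 382x^2 + 13689. This polynomial is irreducible over Q: it has no rational root (each ±√154 ± √37 is irrational), and any factorization into two quadratics over Q would force √(5698) ∈ Q (pairing opposite roots) or √154, √37 ∈ Q (other pairings), all impossible. Hence [Q(γ):Q] = 4 = [Q(√154, √37):Q], so Q(γ) = Q(√154, √37).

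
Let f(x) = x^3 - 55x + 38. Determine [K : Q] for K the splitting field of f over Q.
[K : Q] = 6

By the rational root test, any rational root of the monic integer polynomial f(x) = x^3 - 55x + 38 must be an integer dividing the constant term 38, i.e. one of ±{1, 2, 19, 38}. Evaluating: f(1) = -16, f(-1) = 92, f(2) = -64, f(-2) = 140, f(19) = 5852, f(-19) = -5776, f(38) = 52820, f(-38) = -52744; none is 0, so f has no rational root and is therefore irreducible over Q (a cubic with no linear factor over a field is irreducible). For an irreducible cubic, the Galois group is A_3 or S_3 according as the discriminant disc(f) = -4a^3 - 27b^2 = -4·(-55)^3 - 27·(38)^2 = 626512 is or is not a square in Q. Here disc(f) = 626512 is not a perfect square in Q, so the Galois group of f over Q is not contained in A_3 and must be all of S_3. The splitting field has degree |S_3| = 6 over Q, so [K : Q] = 6.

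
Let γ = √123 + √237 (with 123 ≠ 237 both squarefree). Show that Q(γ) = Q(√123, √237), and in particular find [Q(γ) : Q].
[Q(γ) : Q] = 4 (equivalently, Q(γ) = Q(√123, √237))

Obviously Q(γ) ⊆ Q(√123, √237), and [Q(√123, √237):Q] = 4 (since 123, 237 are distinct squarefree integers > 1 with 29151 not a perfect square). To show equality we compute the minimal polynomial of γ. From γ = √123 + √237: γ^2 = 123 + 2√(29151) + 237 = 360 + 2√(29151), so γ^2 - 360 = 2√(29151); squaring, (γ^2 - 360)^2 = 4·29151, i.e. γ^4 - 720γ^2 + 129600 - 116604 = 0, i.e. γ^4 - 720γ^2 + 12996 = 0. So γ is a root of x^4 - 720x^2 + 12996. This polynomial is irreducible over Q: it has no rational root (each ±√123 ± √237 is irrational), and any factorization into two quadratics over Q would force √(29151) ∈ Q (pairing opposite roots) or √123, √237 ∈ Q (other pairings), all impossible. Hence [Q(γ):Q] = 4 = [Q(√123, √237):Q], so Q(γ) = Q(√123, √237).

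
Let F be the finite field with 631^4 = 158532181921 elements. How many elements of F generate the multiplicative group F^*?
There are φ(158532181920) = 35777064960 primitive elements

F_q^* is cyclic of order q - 1 = 158532181920. A cyclic group of order m has exactly φ(m) generators. Here m = 158532181920 = 2^5 · 3^2 · 5 · 7 · 79 · 199081, so the number of primitive elements is φ(158532181920) = 35777064960.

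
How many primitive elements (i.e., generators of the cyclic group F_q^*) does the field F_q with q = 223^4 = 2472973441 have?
There are φ(2472973440) = 549863424 primitive elements

F_q^* is cyclic of order q - 1 = 2472973440. A cyclic group of order m has exactly φ(m) generators. Here m = 2472973440 = 2^7 · 3 · 5 · 7 · 37 · 4973, so the number of primitive elements is φ(2472973440) = 549863424.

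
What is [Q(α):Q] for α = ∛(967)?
[Q(α):Q] = 3

The minimal polynomial of α is x^3 - 967, irreducible over Q since 967 is not a perfect cube (so x^3 - 967 has no rational root). Hence [Q(α):Q] = deg(m_α) = 3.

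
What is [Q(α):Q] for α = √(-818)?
[Q(α):Q] = 2

[Q(α):Q] equals the degree of the minimal polynomial of α. Here α^2 = -818 and x^2 + 818 is irreducible (d = -818 is squarefree, ≠ 1, hence not a square), so deg(m_α) = 2. Thus [Q(α):Q] = 2.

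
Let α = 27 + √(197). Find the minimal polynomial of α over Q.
m_α(x) = x^2 - 54x + 532

From α - 27 = √(197), squaring gives (α - 27)^2 = 197, i.e. α^2 - 54α + 729 = 197, so α^2 - 54α + 532 = 0. The discriminant of x^2 - 54x + 532 is (-54)^2 - 4·(532) = 2916 - 2128 = 788, and 4·(197) is not a perfect square in Q since 197 is squarefree and ≠ 1. Hence x^2 - 54x + 532 is irreducible over Q and is the minimal polynomial of α.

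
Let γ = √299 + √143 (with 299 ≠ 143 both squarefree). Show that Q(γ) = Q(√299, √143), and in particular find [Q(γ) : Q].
[Q(γ) : Q] = 4 (equivalently, Q(γ) = Q(√299, √143))

Obviously Q(γ) ⊆ Q(√299, √143), and [Q(√299, √143):Q] = 4 (since 299, 143 are distinct squarefree integers > 1 with 42757 not a perfect square). To show equality we compute the minimal polynomial of γ. From γ = √299 + √143: γ^2 = 299 + 2√(42757) + 143 = 442 + 2√(42757), so γ^2 - 442 = 2√(42757); squaring, (γ^2 - 442)^2 = 4·42757, i.e. γ^4 - 884γ^2 + 195364 - 171028 = 0, i.e. γ^4 - 884γ^2 + 24336 = 0. So γ is a root of x^4 - 884x^2 + 24336. This polynomial is irreducible over Q: it has no rational root (each ±√299 ± √143 is irrational), and any factorization into two quadratics over Q would force √(42757) ∈ Q (pairing opposite roots) or √299, √143 ∈ Q (other pairings), all impossible. Hence [Q(γ):Q] = 4 = [Q(√299, √143):Q], so Q(γ) = Q(√299, √143).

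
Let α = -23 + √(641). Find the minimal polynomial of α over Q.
m_α(x) = x^2 + 46x - 112

From α + 23 = √(641), squaring gives (α + 23)^2 = 641, i.e. α^2 + 46α + 529 = 641, so α^2 + 46α - 112 = 0. The discriminant of x^2 + 46x - 112 is (46)^2 - 4·(-112) = 2116 + 448 = 2564, and 4·(641) is not a perfect square in Q since 641 is squarefree and ≠ 1. Hence x^2 + 46x - 112 is irreducible over Q and is the minimal polynomial of α.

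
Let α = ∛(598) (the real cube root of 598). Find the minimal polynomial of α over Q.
m_α(x) = x^3 - 598

α satisfies α^3 = 598, so x^3 - 598 annihilates α. By the rational root test, a rational root p/q (in lowest terms) of x^3 - 598 would satisfy p^3 = 598 q^3, forcing q = 1 and p^3 = 598; but 598 is not a perfect cube, contradiction. A monic cubic over Q with no rational root is irreducible (any nontrivial factorization would include a linear factor). Hence x^3 - 598 is the minimal polynomial of α, and in particular [Q(α):Q] = 3.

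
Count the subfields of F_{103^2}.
F_{103^2} has 2 subfields

The subfields of F_{p^n} are exactly the fields F_{p^d} for d | n (each is the fixed field of the unique index-d subgroup of Gal(F_{p^n}/F_p) ≅ Z/nZ). The divisors of n = 2 are {1, 2}, giving 2 subfields: F_{103^1}, F_{103^2}.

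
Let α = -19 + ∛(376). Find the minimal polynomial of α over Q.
m_α(x) = x^3 + 57x^2 + 1083x + 6483

Set β = α + 19 = ∛(376), so β^3 = 376. Then (α + 19)^3 - 376 = 0, i.e. α is a root of g(x) = (x + 19)^3 - 376 = x^3 + 57x^2 + 1083x + 6483. Since g(x) = h(x + 19) where h(x) = x^3 - 376, and h is irreducible over Q (because 376 is not a perfect cube, so h has no rational root, and a monic cubic with no rational root is irreducible), g is also irreducible (irreducibility is preserved under the substitution x → x + 19). Hence m_α(x) = x^3 + 57x^2 + 1083x + 6483.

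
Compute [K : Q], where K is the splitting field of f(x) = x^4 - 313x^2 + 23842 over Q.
[K : Q] = 4

Solving the quadratic in x^2: x^2 = (313 ± √(313^2 - 4·23842))/2 = (313 ± √2601)/2 = (313 ± 51)/2, giving x^2 = 131 or x^2 = 182. So f(x) = (x^2 - 131)(x^2 - 182) and the roots of f are ±√131, ±√182. Hence the splitting field is K = Q(√131, √182). Since 131 and 182 are distinct squarefree integers > 1, their product 23842 is not a perfect square, so √182 ∉ Q(√131). By the tower law [K:Q] = [Q(√131,√182):Q(√131)] · [Q(√131):Q] = 2 · 2 = 4.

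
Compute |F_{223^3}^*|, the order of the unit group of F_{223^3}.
|F_{223^3}^*| = 11089566

F_{223^3} has 223^3 = 11089567 elements; its multiplicative group consists of all nonzero elements, so |F_{223^3}^*| = 11089567 - 1 = 11089566. (It is cyclic since any finite subgroup of the multiplicative group of a field is cyclic.)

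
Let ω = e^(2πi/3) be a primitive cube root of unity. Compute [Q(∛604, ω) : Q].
[Q(∛604, ω) : Q] = 6

[Q(∛604):Q] = 3 (min poly x^3 - 604, irreducible since 604 is not a perfect cube). [Q(ω):Q] = 2 (min poly x^2 + x + 1). Since Q(∛604) ⊂ R and ω ∉ R, we have ω ∉ Q(∛604), so x^2 + x + 1 remains irreducible over Q(∛604) and [Q(∛604, ω) : Q(∛604)] = 2. By the tower law, [Q(∛604, ω) : Q] = 3 · 2 = 6. (In fact Q(∛604, ω) is the splitting field of x^3 - 604 over Q.)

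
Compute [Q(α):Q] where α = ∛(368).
[Q(α):Q] = 3

The minimal polynomial of α is x^3 - 368, irreducible over Q since 368 is not a perfect cube (so x^3 - 368 has no rational root). Hence [Q(α):Q] = deg(m_α) = 3.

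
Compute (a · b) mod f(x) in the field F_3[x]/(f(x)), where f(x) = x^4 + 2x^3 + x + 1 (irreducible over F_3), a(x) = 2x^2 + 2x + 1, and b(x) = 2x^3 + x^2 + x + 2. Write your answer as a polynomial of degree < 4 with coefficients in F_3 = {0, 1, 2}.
a · b ≡ x^3 + 1 (mod f(x))

Multiply in F_3[x]: a(x)·b(x) = (2x^2 + 2x + 1)·(2x^3 + x^2 + x + 2) = x^5 + x^2 + 2x + 2. This has degree ≥ 4, so divide by f(x) over F_3: x^5 + x^2 + 2x + 2 = (x + 1)·(x^4 + 2x^3 + x + 1) + (x^3 + 1). Hence a·b ≡ x^3 + 1 (mod f). (F_3[x]/(f) is a field with 3^4 = 81 elements since f is irreducible of degree 4.)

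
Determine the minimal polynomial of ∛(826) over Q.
m_α(x) = x^3 - 826

α satisfies α^3 = 826, so x^3 - 826 annihilates α. By the rational root test, a rational root p/q (in lowest terms) of x^3 - 826 would satisfy p^3 = 826 q^3, forcing q = 1 and p^3 = 826; but 826 is not a perfect cube, contradiction. A monic cubic over Q with no rational root is irreducible (any nontrivial factorization would include a linear factor). Hence x^3 - 826 is the minimal polynomial of α, and in particular [Q(α):Q] = 3.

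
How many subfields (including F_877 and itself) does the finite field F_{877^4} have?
F_{877^4} has 3 subfields

The subfields of F_{p^n} are exactly the fields F_{p^d} for d | n (each is the fixed field of the unique index-d subgroup of Gal(F_{p^n}/F_p) ≅ Z/nZ). The divisors of n = 4 are {1, 2, 4}, giving 3 subfields: F_{877^1}, F_{877^2}, F_{877^4}.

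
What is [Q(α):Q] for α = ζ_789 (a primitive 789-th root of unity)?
[Q(α):Q] = 524

The minimal polynomial of ζ_789 over Q is the 789-th cyclotomic polynomial Φ_789(x), which is irreducible over Q and has degree φ(789) = 524. Hence [Q(α):Q] = φ(789) = 524.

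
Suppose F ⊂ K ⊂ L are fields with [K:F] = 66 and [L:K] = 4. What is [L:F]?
[L:F] = 264

The tower law says that for any tower of field extensions F ⊂ K ⊂ L with finite degrees, [L:F] = [L:K] · [K:F]. Here this gives [L:F] = 4 · 66 = 264.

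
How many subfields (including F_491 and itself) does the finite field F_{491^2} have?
F_{491^2} has 2 subfields

The subfields of F_{p^n} are exactly the fields F_{p^d} for d | n (each is the fixed field of the unique index-d subgroup of Gal(F_{p^n}/F_p) ≅ Z/nZ). The divisors of n = 2 are {1, 2}, giving 2 subfields: F_{491^1}, F_{491^2}.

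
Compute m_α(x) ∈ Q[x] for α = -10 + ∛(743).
m_α(x) = x^3 + 30x^2 + 300x + 257

Set β = α + 10 = ∛(743), so β^3 = 743. Then (α + 10)^3 - 743 = 0, i.e. α is a root of g(x) = (x + 10)^3 - 743 = x^3 + 30x^2 + 300x + 257. Since g(x) = h(x + 10) where h(x) = x^3 - 743, and h is irreducible over Q (because 743 is not a perfect cube, so h has no rational root, and a monic cubic with no rational root is irreducible), g is also irreducible (irreducibility is preserved under the substitution x → x + 10). Hence m_α(x) = x^3 + 30x^2 + 300x + 257.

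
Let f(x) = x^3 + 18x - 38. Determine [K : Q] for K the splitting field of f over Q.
[K : Q] = 6

By the rational root test, any rational root of the monic integer polynomial f(x) = x^3 + 18x - 38 must be an integer dividing the constant term -38, i.e. one of ±{1, 2, 19, 38}. Evaluating: f(1) = -19, f(-1) = -57, f(2) = 6, f(-2) = -82, f(19) = 7163, f(-19) = -7239, f(38) = 55518, f(-38) = -55594; none is 0, so f has no rational root and is therefore irreducible over Q (a cubic with no linear factor over a field is irreducible). For an irreducible cubic, the Galois group is A_3 or S_3 according as the discriminant disc(f) = -4a^3 - 27b^2 = -4·(18)^3 - 27·(-38)^2 = -62316 is or is not a square in Q. Here disc(f) = -62316 is not a perfect square in Q, so the Galois group of f over Q is not contained in A_3 and must be all of S_3. The splitting field has degree |S_3| = 6 over Q, so [K : Q] = 6.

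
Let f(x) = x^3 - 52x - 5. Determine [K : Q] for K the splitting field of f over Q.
[K : Q] = 6

By the rational root test, any rational root of the monic integer polynomial f(x) = x^3 - 52x - 5 must be an integer dividing the constant term -5, i.e. one of ±{1, 5}. Evaluating: f(1) = -56, f(-1) = 46, f(5) = -140, f(-5) = 130; none is 0, so f has no rational root and is therefore irreducible over Q (a cubic with no linear factor over a field is irreducible). For an irreducible cubic, the Galois group is A_3 or S_3 according as the discriminant disc(f) = -4a^3 - 27b^2 = -4·(-52)^3 - 27·(-5)^2 = 561757 is or is not a square in Q. Here disc(f) = 561757 is not a perfect square in Q, so the Galois group of f over Q is not contained in A_3 and must be all of S_3. The splitting field has degree |S_3| = 6 over Q, so [K : Q] = 6.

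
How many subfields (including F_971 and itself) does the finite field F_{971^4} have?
F_{971^4} has 3 subfields

The subfields of F_{p^n} are exactly the fields F_{p^d} for d | n (each is the fixed field of the unique index-d subgroup of Gal(F_{p^n}/F_p) ≅ Z/nZ). The divisors of n = 4 are {1, 2, 4}, giving 3 subfields: F_{971^1}, F_{971^2}, F_{971^4}.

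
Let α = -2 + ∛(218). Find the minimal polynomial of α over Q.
m_α(x) = x^3 + 6x^2 + 12x - 210

Set β = α + 2 = ∛(218), so β^3 = 218. Then (α + 2)^3 - 218 = 0, i.e. α is a root of g(x) = (x + 2)^3 - 218 = x^3 + 6x^2 + 12x - 210. Since g(x) = h(x + 2) where h(x) = x^3 - 218, and h is irreducible over Q (because 218 is not a perfect cube, so h has no rational root, and a monic cubic with no rational root is irreducible), g is also irreducible (irreducibility is preserved under the substitution x → x + 2). Hence m_α(x) = x^3 + 6x^2 + 12x - 210.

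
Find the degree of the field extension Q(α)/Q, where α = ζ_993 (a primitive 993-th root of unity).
[Q(α):Q] = 660

The minimal polynomial of ζ_993 over Q is the 993-th cyclotomic polynomial Φ_993(x), which is irreducible over Q and has degree φ(993) = 660. Hence [Q(α):Q] = φ(993) = 660.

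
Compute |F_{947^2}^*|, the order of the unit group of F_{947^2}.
|F_{947^2}^*| = 896808

F_{947^2} has 947^2 = 896809 elements; its multiplicative group consists of all nonzero elements, so |F_{947^2}^*| = 896809 - 1 = 896808. (It is cyclic since any finite subgroup of the multiplicative group of a field is cyclic.)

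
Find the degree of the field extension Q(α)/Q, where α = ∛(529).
[Q(α):Q] = 3

The minimal polynomial of α is x^3 - 529, irreducible over Q since 529 is not a perfect cube (so x^3 - 529 has no rational root). Hence [Q(α):Q] = deg(m_α) = 3.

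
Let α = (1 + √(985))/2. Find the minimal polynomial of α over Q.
m_α(x) = x^2 - x - 246

From 2α - 1 = √(985), squaring gives (2α - 1)^2 = 985, i.e. 4α^2 - 4α + 1 = 985, so α^2 - α + (1 - 985)/4 = 0. Since 985 ≡ 1 (mod 4), (1 - 985)/4 = -246 ∈ Z. The polynomial x^2 - x - 246 has discriminant 1 - 4·(-246) = 985, which is not a perfect square in Q (d = 985 is squarefree and ≠ 1), so x^2 - x - 246 is irreducible over Q. It is the minimal polynomial of α.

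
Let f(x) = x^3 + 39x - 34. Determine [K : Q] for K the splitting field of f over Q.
[K : Q] = 6

By the rational root test, any rational root of the monic integer polynomial f(x) = x^3 + 39x - 34 must be an integer dividing the constant term -34, i.e. one of ±{1, 2, 17, 34}. Evaluating: f(1) = 6, f(-1) = -74, f(2) = 52, f(-2) = -120, f(17) = 5542, f(-17) = -5610, f(34) = 40596, f(-34) = -40664; none is 0, so f has no rational root and is therefore irreducible over Q (a cubic with no linear factor over a field is irreducible). For an irreducible cubic, the Galois group is A_3 or S_3 according as the discriminant disc(f) = -4a^3 - 27b^2 = -4·(39)^3 - 27·(-34)^2 = -268488 is or is not a square in Q. Here disc(f) = -268488 is not a perfect square in Q, so the Galois group of f over Q is not contained in A_3 and must be all of S_3. The splitting field has degree |S_3| = 6 over Q, so [K : Q] = 6.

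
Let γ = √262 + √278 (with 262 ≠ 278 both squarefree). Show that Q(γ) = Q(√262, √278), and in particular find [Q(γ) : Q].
[Q(γ) : Q] = 4 (equivalently, Q(γ) = Q(√262, √278))

Obviously Q(γ) ⊆ Q(√262, √278), and [Q(√262, √278):Q] = 4 (since 262, 278 are distinct squarefree integers > 1 with 72836 not a perfect square). To show equality we compute the minimal polynomial of γ. From γ = √262 + √278: γ^2 = 262 + 2√(72836) + 278 = 540 + 2√(72836), so γ^2 - 540 = 2√(72836); squaring, (γ^2 - 540)^2 = 4·72836, i.e. γ^4 - 1080γ^2 + 291600 - 291344 = 0, i.e. γ^4 - 1080γ^2 + 256 = 0. So γ is a root of x^4 - 1080x^2 + 256. This polynomial is irreducible over Q: it has no rational root (each ±√262 ± √278 is irrational), and any factorization into two quadratics over Q would force √(72836) ∈ Q (pairing opposite roots) or √262, √278 ∈ Q (other pairings), all impossible. Hence [Q(γ):Q] = 4 = [Q(√262, √278):Q], so Q(γ) = Q(√262, √278).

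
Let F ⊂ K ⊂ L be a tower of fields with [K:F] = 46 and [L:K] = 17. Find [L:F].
[L:F] = 782

The tower law says that for any tower of field extensions F ⊂ K ⊂ L with finite degrees, [L:F] = [L:K] · [K:F]. Here this gives [L:F] = 17 · 46 = 782.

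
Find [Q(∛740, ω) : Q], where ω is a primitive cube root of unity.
[Q(∛740, ω) : Q] = 6

[Q(∛740):Q] = 3 (min poly x^3 - 740, irreducible since 740 is not a perfect cube). [Q(ω):Q] = 2 (min poly x^2 + x + 1). Since Q(∛740) ⊂ R and ω ∉ R, we have ω ∉ Q(∛740), so x^2 + x + 1 remains irreducible over Q(∛740) and [Q(∛740, ω) : Q(∛740)] = 2. By the tower law, [Q(∛740, ω) : Q] = 3 · 2 = 6. (In fact Q(∛740, ω) is the splitting field of x^3 - 740 over Q.)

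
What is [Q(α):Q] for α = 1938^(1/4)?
[Q(α):Q] = 4

α is a root of x^4 - 1938. By Eisenstein's criterion at the prime p = 2 (which divides the constant term 1938 but p^2 = 4 does not, since 1938 is squarefree), x^4 - 1938 is irreducible over Q. Hence [Q(α):Q] = 4.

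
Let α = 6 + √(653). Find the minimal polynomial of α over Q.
m_α(x) = x^2 - 12x - 617

From α - 6 = √(653), squaring gives (α - 6)^2 = 653, i.e. α^2 - 12α + 36 = 653, so α^2 - 12α - 617 = 0. The discriminant of x^2 - 12x - 617 is (-12)^2 - 4·(-617) = 144 + 2468 = 2612, and 4·(653) is not a perfect square in Q since 653 is squarefree and ≠ 1. Hence x^2 - 12x - 617 is irreducible over Q and is the minimal polynomial of α.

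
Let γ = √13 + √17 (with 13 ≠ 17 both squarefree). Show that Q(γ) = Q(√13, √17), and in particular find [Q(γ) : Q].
[Q(γ) : Q] = 4 (equivalently, Q(γ) = Q(√13, √17))

Obviously Q(γ) ⊆ Q(√13, √17), and [Q(√13, √17):Q] = 4 (since 13, 17 are distinct squarefree integers > 1 with 221 not a perfect square). To show equality we compute the minimal polynomial of γ. From γ = √13 + √17: γ^2 = 13 + 2√(221) + 17 = 30 + 2√(221), so γ^2 - 30 = 2√(221); squaring, (γ^2 - 30)^2 = 4·221, i.e. γ^4 - 60γ^2 + 900 - 884 = 0, i.e. γ^4 - 60γ^2 + 16 = 0. So γ is a root of x^4 - 60x^2 + 16. This polynomial is irreducible over Q: it has no rational root (each ±√13 ± √17 is irrational), and any factorization into two quadratics over Q would force √(221) ∈ Q (pairing opposite roots) or √13, √17 ∈ Q (other pairings), all impossible. Hence [Q(γ):Q] = 4 = [Q(√13, √17):Q], so Q(γ) = Q(√13, √17).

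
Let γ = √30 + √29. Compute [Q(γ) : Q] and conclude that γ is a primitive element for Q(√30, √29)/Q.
[Q(γ) : Q] = 4 (equivalently, Q(γ) = Q(√30, √29))

Obviously Q(γ) ⊆ Q(√30, √29), and [Q(√30, √29):Q] = 4 (since 30, 29 are distinct squarefree integers > 1 with 870 not a perfect square). To show equality we compute the minimal polynomial of γ. From γ = √30 + √29: γ^2 = 30 + 2√(870) + 29 = 59 + 2√(870), so γ^2 - 59 = 2√(870); squaring, (γ^2 - 59)^2 = 4·870, i.e. γ^4 - 118γ^2 + 3481 - 3480 = 0, i.e. γ^4 - 118γ^2 + 1 = 0. So γ is a root of x^4 - 118x^2 + 1. This polynomial is irreducible over Q: it has no rational root (each ±√30 ± √29 is irrational), and any factorization into two quadratics over Q would force √(870) ∈ Q (pairing opposite roots) or √30, √29 ∈ Q (other pairings), all impossible. Hence [Q(γ):Q] = 4 = [Q(√30, √29):Q], so Q(γ) = Q(√30, √29).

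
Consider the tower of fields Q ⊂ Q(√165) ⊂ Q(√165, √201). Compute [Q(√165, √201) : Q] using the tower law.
[Q(√165, √201) : Q] = 4

[Q(√165):Q] = 2 (min poly x^2 - 165, irreducible since 165 is squarefree > 1). For the top step, suppose √201 ∈ Q(√165), say √201 = c + d√165 with c, d ∈ Q. Squaring: 201 = c^2 + 165d^2 + 2cd√165. Since √165 ∉ Q this forces 2cd = 0. If d = 0 then √201 = c ∈ Q, contradicting 201 squarefree > 1. If c = 0 then 201 = 165d^2, so 165·201 = (165d)^2 is a perfect square in Q — but 165·201 = 33165 is not a perfect square (since 165 and 201 are distinct squarefree integers). Contradiction. Hence √201 ∉ Q(√165), so x^2 - 201 stays irreducible over Q(√165) and [Q(√165, √201) : Q(√165)] = 2. By the tower law, [Q(√165, √201) : Q] = 2 · 2 = 4.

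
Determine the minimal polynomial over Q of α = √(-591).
m_α(x) = x^2 + 591

α satisfies α^2 + 591 = 0, so x^2 + 591 annihilates α. Since d = -591 is squarefree and ≠ 1, it is not a perfect square in Q, so x^2 + 591 has no rational root and is therefore irreducible over Q (a degree-2 polynomial over a field is irreducible iff it has no root). Hence m_α(x) = x^2 + 591.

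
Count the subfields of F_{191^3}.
F_{191^3} has 2 subfields

The subfields of F_{p^n} are exactly the fields F_{p^d} for d | n (each is the fixed field of the unique index-d subgroup of Gal(F_{p^n}/F_p) ≅ Z/nZ). The divisors of n = 3 are {1, 3}, giving 2 subfields: F_{191^1}, F_{191^3}.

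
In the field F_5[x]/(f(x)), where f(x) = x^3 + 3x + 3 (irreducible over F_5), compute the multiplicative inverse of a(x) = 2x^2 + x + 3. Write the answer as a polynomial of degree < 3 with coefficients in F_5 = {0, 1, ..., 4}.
a(x)^(-1) ≡ 4x^2 + 1 (mod f(x))

Since f is irreducible over F_5, F_5[x]/(f) is a field and a(x) ≠ 0 has an inverse. Apply the extended Euclidean algorithm to f(x) and a(x) in F_5[x]: f(x) = (3x + 1)·a(x) + (3x);  a(x) = (4x + 2)·(3x) + (3). The last nonzero remainder is the constant 3 = gcd(f, a) in F_5. Back-substituting through the division chain expresses 3 = s(x)·a(x) + t(x)·f(x) with s(x) ≡ 2x^2 + 3 (mod f), so (2x^2 + 3)·a(x) ≡ 3 (mod f). Multiplying by 3^(-1) ≡ 2 in F_5 gives a(x)^(-1) ≡ 2·(2x^2 + 3) ≡ 4x^2 + 1 (mod f). Check: (2x^2 + x + 3)·(4x^2 + 1) = 3x^4 + 4x^3 + 4x^2 + x + 3 ≡ 1 (mod x^3 + 3x + 3).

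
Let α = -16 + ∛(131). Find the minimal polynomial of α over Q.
m_α(x) = x^3 + 48x^2 + 768x + 3965

Set β = α + 16 = ∛(131), so β^3 = 131. Then (α + 16)^3 - 131 = 0, i.e. α is a root of g(x) = (x + 16)^3 - 131 = x^3 + 48x^2 + 768x + 3965. Since g(x) = h(x + 16) where h(x) = x^3 - 131, and h is irreducible over Q (because 131 is not a perfect cube, so h has no rational root, and a monic cubic with no rational root is irreducible), g is also irreducible (irreducibility is preserved under the substitution x → x + 16). Hence m_α(x) = x^3 + 48x^2 + 768x + 3965.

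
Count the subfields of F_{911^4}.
F_{911^4} has 3 subfields

The subfields of F_{p^n} are exactly the fields F_{p^d} for d | n (each is the fixed field of the unique index-d subgroup of Gal(F_{p^n}/F_p) ≅ Z/nZ). The divisors of n = 4 are {1, 2, 4}, giving 3 subfields: F_{911^1}, F_{911^2}, F_{911^4}.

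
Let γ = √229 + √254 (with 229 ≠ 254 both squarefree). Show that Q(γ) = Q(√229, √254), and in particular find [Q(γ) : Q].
[Q(γ) : Q] = 4 (equivalently, Q(γ) = Q(√229, √254))

Obviously Q(γ) ⊆ Q(√229, √254), and [Q(√229, √254):Q] = 4 (since 229, 254 are distinct squarefree integers > 1 with 58166 not a perfect square). To show equality we compute the minimal polynomial of γ. From γ = √229 + √254: γ^2 = 229 + 2√(58166) + 254 = 483 + 2√(58166), so γ^2 - 483 = 2√(58166); squaring, (γ^2 - 483)^2 = 4·58166, i.e. γ^4 - 966γ^2 + 233289 - 232664 = 0, i.e. γ^4 - 966γ^2 + 625 = 0. So γ is a root of x^4 - 966x^2 + 625. This polynomial is irreducible over Q: it has no rational root (each ±√229 ± √254 is irrational), and any factorization into two quadratics over Q would force √(58166) ∈ Q (pairing opposite roots) or √229, √254 ∈ Q (other pairings), all impossible. Hence [Q(γ):Q] = 4 = [Q(√229, √254):Q], so Q(γ) = Q(√229, √254).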